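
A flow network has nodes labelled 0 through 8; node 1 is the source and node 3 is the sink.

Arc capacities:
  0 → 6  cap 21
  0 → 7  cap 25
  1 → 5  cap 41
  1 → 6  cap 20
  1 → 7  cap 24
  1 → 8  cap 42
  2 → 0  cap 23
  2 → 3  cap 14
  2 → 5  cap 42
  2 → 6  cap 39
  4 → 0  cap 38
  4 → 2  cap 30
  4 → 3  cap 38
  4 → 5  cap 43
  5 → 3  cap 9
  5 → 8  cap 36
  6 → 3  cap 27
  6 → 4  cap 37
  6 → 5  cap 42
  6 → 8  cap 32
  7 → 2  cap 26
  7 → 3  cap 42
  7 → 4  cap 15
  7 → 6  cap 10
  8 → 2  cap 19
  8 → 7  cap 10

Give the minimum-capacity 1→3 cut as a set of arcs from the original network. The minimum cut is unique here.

augment #1: 1→5→3 push 9
augment #2: 1→6→3 push 20
augment #3: 1→7→3 push 24
augment #4: 1→8→2→3 push 14
augment #5: 1→8→7→3 push 10
augment #6: 1→8→2→6→3 push 5
max flow = 82; residual-reachable set from 1 gives S-side
cut edges (S→T): {(1,6), (1,7), (5,3), (8,2), (8,7)} total cap 82

Min-cut arcs: {(1,6), (1,7), (5,3), (8,2), (8,7)} (total capacity 82)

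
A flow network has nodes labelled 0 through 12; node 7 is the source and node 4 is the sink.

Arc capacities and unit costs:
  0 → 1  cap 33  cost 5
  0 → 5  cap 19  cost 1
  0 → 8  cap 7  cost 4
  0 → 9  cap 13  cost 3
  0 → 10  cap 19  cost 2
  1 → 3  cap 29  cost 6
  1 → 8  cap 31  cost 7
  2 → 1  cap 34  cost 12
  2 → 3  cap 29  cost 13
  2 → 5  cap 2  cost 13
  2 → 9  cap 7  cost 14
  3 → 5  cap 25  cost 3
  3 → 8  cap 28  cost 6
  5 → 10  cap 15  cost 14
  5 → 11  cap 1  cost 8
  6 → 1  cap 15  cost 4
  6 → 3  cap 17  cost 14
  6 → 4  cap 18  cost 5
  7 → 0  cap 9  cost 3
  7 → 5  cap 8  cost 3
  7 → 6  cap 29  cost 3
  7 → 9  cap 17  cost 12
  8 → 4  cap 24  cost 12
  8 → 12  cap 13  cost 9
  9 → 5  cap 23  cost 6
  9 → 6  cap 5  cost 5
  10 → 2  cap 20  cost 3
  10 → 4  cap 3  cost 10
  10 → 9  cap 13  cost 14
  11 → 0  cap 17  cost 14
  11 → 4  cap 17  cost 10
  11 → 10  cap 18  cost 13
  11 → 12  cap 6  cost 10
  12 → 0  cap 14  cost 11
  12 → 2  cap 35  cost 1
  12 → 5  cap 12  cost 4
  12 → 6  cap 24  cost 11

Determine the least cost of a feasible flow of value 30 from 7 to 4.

shortest-cost path #1: 7→6→4 push 18 @ unit cost 8 (adds 144)
shortest-cost path #2: 7→0→10→4 push 3 @ unit cost 15 (adds 45)
shortest-cost path #3: 7→0→8→4 push 6 @ unit cost 19 (adds 114)
shortest-cost path #4: 7→5→11→4 push 1 @ unit cost 21 (adds 21)
shortest-cost path #5: 7→6→1→8→4 push 2 @ unit cost 26 (adds 52)
total cost = 376

Minimum cost for 30 units: 376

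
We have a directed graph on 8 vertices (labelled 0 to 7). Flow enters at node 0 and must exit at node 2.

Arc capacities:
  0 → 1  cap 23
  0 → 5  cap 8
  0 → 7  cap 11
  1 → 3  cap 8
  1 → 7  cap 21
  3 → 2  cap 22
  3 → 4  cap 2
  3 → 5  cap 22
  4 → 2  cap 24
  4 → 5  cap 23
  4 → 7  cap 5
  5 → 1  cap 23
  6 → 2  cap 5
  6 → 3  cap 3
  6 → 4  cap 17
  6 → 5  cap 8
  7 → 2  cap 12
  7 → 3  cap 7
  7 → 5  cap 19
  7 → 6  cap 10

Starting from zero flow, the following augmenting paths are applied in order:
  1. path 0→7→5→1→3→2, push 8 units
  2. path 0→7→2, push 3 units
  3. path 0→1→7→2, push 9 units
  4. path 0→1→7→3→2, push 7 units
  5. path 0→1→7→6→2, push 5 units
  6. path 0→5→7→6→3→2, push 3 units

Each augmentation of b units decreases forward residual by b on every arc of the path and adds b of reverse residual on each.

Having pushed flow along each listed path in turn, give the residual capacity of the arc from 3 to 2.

Residual capacity of (3,2): 4

after path 1 (0→7→5→1→3→2, push 8): res(3,2)=14
after path 2 (0→7→2, push 3): res(3,2)=14
after path 3 (0→1→7→2, push 9): res(3,2)=14
after path 4 (0→1→7→3→2, push 7): res(3,2)=7
after path 5 (0→1→7→6→2, push 5): res(3,2)=7
after path 6 (0→5→7→6→3→2, push 3): res(3,2)=4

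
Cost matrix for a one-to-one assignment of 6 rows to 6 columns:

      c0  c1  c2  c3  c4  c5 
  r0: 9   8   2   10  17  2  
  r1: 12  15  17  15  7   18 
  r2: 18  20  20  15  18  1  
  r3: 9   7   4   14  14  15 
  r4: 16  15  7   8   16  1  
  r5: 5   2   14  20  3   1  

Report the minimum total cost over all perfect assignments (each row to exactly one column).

optimal assignment: row0→col2 (cost 2), row1→col4 (cost 7), row2→col5 (cost 1), row3→col0 (cost 9), row4→col3 (cost 8), row5→col1 (cost 2)
total = 2 + 7 + 1 + 9 + 8 + 2 = 29

Minimum assignment cost: 29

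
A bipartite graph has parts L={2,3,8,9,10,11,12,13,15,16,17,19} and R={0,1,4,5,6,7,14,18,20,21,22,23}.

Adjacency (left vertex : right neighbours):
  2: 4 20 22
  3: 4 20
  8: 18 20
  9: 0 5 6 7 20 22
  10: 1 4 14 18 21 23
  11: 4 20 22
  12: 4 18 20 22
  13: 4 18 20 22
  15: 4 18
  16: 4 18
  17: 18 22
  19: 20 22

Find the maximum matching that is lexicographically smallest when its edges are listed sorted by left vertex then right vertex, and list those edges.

Lex-smallest maximum matching: {(2,4), (3,20), (8,18), (9,0), (10,1), (11,22)}

|M| = 6 (so the lex-smallest maximum matching has 6 edges)
process left vertices in ascending order; for each, take the smallest-labelled available neighbour that still permits 6 edges overall, or leave it unmatched if none does
lex-smallest matching: {2-4, 3-20, 8-18, 9-0, 10-1, 11-22}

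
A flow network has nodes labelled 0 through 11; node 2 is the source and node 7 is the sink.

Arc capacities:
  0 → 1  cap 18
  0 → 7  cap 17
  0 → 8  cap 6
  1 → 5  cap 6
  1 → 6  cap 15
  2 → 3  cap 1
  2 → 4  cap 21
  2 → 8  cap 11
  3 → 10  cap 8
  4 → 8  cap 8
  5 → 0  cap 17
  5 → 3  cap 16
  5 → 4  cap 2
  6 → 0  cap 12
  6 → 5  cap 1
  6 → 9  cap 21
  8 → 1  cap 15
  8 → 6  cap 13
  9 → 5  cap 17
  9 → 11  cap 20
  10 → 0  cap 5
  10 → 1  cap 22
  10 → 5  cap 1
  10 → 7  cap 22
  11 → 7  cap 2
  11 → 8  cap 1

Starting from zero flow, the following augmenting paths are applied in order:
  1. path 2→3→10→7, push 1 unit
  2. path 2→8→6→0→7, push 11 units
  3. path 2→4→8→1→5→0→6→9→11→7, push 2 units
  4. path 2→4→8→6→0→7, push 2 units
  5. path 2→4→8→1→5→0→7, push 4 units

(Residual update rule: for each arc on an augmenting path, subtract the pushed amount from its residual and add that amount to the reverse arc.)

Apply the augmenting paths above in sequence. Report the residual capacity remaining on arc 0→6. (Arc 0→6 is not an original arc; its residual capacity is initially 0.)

Residual capacity of (0,6): 11

after path 1 (2→3→10→7, push 1): res(0,6)=0
after path 2 (2→8→6→0→7, push 11): res(0,6)=11
after path 3 (2→4→8→1→5→0→6→9→11→7, push 2): res(0,6)=9
after path 4 (2→4→8→6→0→7, push 2): res(0,6)=11
after path 5 (2→4→8→1→5→0→7, push 4): res(0,6)=11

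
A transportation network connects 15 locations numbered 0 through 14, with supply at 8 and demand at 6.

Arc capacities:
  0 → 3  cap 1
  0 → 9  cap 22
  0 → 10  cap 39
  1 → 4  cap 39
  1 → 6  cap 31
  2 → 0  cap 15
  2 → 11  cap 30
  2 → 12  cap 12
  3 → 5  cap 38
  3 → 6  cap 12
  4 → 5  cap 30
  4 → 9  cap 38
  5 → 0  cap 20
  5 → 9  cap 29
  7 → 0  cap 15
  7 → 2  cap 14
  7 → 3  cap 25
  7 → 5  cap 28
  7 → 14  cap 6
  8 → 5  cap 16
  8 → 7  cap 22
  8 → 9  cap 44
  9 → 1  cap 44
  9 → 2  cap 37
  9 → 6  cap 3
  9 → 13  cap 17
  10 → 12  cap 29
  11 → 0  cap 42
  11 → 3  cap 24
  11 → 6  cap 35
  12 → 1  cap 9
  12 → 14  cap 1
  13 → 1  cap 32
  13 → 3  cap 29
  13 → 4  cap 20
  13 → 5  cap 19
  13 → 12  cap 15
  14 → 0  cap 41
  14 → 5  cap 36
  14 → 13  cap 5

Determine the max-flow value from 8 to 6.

augment #1: 8→9→6 bottleneck 3, total now 3
augment #2: 8→7→3→6 bottleneck 12, total now 15
augment #3: 8→9→1→6 bottleneck 31, total now 46
augment #4: 8→7→2→11→6 bottleneck 10, total now 56
augment #5: 8→9→2→11→6 bottleneck 10, total now 66
augment #6: 8→5→9→2→11→6 bottleneck 10, total now 76

Maximum flow value: 76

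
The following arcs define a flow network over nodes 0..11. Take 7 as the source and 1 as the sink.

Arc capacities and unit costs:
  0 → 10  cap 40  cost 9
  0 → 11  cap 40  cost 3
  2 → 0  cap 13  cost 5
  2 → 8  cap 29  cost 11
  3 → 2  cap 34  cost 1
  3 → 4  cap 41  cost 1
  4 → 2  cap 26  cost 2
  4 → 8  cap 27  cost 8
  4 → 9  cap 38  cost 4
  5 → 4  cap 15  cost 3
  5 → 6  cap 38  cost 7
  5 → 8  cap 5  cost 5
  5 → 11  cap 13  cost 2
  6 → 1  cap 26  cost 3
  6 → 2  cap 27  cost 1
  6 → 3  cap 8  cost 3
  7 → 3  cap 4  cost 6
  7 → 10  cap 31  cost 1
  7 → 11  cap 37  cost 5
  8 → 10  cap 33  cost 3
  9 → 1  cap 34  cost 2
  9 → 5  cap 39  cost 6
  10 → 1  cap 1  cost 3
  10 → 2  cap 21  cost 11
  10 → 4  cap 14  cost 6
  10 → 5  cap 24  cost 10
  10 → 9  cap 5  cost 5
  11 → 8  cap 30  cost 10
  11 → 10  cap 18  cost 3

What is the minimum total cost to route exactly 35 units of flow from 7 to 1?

Minimum cost for 35 units: 498

shortest-cost path #1: 7→10→1 push 1 @ unit cost 4 (adds 4)
shortest-cost path #2: 7→10→9→1 push 5 @ unit cost 8 (adds 40)
shortest-cost path #3: 7→10→4→9→1 push 14 @ unit cost 13 (adds 182)
shortest-cost path #4: 7→3→4→9→1 push 4 @ unit cost 13 (adds 52)
shortest-cost path #5: 7→10→5→4→9→1 push 11 @ unit cost 20 (adds 220)
total cost = 498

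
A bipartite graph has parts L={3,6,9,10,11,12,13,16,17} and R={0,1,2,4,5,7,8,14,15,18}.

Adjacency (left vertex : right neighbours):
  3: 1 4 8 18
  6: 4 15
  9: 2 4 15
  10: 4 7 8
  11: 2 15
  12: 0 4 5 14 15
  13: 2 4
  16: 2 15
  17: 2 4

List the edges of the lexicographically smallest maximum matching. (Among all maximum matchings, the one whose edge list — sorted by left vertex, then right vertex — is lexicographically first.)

|M| = 6 (so the lex-smallest maximum matching has 6 edges)
process left vertices in ascending order; for each, take the smallest-labelled available neighbour that still permits 6 edges overall, or leave it unmatched if none does
lex-smallest matching: {3-1, 6-4, 9-2, 10-7, 11-15, 12-0}

Lex-smallest maximum matching: {(3,1), (6,4), (9,2), (10,7), (11,15), (12,0)}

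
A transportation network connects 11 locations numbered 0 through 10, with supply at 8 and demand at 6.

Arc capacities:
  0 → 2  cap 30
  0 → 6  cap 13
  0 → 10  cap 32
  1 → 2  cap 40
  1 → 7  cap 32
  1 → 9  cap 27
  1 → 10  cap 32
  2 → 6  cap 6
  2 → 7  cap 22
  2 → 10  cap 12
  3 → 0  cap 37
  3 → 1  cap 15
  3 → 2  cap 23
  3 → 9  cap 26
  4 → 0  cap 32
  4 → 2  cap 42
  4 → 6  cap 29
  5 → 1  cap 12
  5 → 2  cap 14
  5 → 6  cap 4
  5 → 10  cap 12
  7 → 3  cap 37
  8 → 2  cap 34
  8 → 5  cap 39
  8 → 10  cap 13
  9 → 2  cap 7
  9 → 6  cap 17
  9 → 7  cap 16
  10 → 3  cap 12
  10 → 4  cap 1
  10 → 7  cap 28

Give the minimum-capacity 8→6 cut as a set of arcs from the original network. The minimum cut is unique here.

augment #1: 8→2→6 push 6
augment #2: 8→5→6 push 4
augment #3: 8→10→4→6 push 1
augment #4: 8→5→1→9→6 push 12
augment #5: 8→10→3→0→6 push 12
augment #6: 8→2→7→3→0→6 push 1
augment #7: 8→2→7→3→9→6 push 5
max flow = 41; residual-reachable set from 8 gives S-side
cut edges (S→T): {(0,6), (2,6), (5,6), (9,6), (10,4)} total cap 41

Min-cut arcs: {(0,6), (2,6), (5,6), (9,6), (10,4)} (total capacity 41)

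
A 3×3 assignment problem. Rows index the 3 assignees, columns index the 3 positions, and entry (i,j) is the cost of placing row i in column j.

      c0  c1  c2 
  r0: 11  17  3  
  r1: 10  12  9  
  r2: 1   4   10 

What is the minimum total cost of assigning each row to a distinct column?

Minimum assignment cost: 16

optimal assignment: row0→col2 (cost 3), row1→col1 (cost 12), row2→col0 (cost 1)
total = 3 + 12 + 1 = 16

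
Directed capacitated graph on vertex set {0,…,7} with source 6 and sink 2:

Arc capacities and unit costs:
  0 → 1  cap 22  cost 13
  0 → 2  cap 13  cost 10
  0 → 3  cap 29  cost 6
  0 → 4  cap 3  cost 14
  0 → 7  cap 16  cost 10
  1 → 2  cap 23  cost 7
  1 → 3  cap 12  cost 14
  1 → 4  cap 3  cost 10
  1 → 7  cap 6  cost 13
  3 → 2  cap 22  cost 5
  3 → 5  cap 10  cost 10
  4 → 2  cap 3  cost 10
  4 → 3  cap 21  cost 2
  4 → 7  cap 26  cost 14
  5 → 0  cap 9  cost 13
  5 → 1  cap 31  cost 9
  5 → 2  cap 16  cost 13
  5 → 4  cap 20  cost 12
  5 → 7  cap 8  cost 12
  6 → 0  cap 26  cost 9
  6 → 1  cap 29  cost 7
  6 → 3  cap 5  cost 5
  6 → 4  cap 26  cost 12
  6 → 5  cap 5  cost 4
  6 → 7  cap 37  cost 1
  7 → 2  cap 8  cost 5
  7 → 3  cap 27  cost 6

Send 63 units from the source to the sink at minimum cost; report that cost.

Minimum cost for 63 units: 804

shortest-cost path #1: 6→7→2 push 8 @ unit cost 6 (adds 48)
shortest-cost path #2: 6→3→2 push 5 @ unit cost 10 (adds 50)
shortest-cost path #3: 6→7→3→2 push 17 @ unit cost 12 (adds 204)
shortest-cost path #4: 6→1→2 push 23 @ unit cost 14 (adds 322)
shortest-cost path #5: 6→5→2 push 5 @ unit cost 17 (adds 85)
shortest-cost path #6: 6→0→2 push 5 @ unit cost 19 (adds 95)
total cost = 804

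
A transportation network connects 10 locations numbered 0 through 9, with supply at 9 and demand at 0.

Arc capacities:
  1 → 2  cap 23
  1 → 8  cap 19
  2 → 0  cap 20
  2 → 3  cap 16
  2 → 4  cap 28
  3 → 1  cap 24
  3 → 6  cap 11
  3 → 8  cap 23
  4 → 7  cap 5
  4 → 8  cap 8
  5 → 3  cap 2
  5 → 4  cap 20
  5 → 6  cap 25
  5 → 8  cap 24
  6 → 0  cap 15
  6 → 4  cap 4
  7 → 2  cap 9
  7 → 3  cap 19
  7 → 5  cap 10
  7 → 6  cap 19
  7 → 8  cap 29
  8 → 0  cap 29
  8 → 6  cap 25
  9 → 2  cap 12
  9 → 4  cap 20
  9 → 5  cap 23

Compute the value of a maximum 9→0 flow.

Maximum flow value: 48

augment #1: 9→2→0 bottleneck 12, total now 12
augment #2: 9→4→8→0 bottleneck 8, total now 20
augment #3: 9→5→6→0 bottleneck 15, total now 35
augment #4: 9→5→8→0 bottleneck 8, total now 43
augment #5: 9→4→7→2→0 bottleneck 5, total now 48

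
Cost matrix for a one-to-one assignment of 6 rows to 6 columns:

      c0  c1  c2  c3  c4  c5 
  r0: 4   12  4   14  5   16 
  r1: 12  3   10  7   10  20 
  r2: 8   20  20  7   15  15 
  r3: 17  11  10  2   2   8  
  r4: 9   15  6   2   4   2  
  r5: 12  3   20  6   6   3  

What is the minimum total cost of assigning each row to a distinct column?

Minimum assignment cost: 22

optimal assignment: row0→col2 (cost 4), row1→col1 (cost 3), row2→col0 (cost 8), row3→col4 (cost 2), row4→col3 (cost 2), row5→col5 (cost 3)
total = 4 + 3 + 8 + 2 + 2 + 3 = 22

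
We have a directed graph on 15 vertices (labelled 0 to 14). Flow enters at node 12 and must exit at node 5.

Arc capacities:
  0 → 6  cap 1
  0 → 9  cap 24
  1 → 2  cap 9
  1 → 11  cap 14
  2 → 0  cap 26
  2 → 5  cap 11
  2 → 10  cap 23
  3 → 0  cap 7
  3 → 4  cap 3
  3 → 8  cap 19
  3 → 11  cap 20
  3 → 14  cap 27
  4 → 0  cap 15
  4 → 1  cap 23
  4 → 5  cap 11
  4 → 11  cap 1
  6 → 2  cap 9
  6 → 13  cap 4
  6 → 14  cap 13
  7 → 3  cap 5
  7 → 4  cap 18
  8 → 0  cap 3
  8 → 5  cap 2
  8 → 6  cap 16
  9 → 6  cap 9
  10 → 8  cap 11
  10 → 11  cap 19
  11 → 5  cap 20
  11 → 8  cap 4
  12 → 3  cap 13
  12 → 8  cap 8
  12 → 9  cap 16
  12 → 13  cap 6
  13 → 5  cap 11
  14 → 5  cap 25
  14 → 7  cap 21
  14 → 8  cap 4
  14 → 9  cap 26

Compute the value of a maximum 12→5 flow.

augment #1: 12→8→5 bottleneck 2, total now 2
augment #2: 12→13→5 bottleneck 6, total now 8
augment #3: 12→3→4→5 bottleneck 3, total now 11
augment #4: 12→3→11→5 bottleneck 10, total now 21
augment #5: 12→8→6→2→5 bottleneck 6, total now 27
augment #6: 12→9→6→2→5 bottleneck 3, total now 30
augment #7: 12→9→6→13→5 bottleneck 4, total now 34
augment #8: 12→9→6→14→5 bottleneck 2, total now 36

Maximum flow value: 36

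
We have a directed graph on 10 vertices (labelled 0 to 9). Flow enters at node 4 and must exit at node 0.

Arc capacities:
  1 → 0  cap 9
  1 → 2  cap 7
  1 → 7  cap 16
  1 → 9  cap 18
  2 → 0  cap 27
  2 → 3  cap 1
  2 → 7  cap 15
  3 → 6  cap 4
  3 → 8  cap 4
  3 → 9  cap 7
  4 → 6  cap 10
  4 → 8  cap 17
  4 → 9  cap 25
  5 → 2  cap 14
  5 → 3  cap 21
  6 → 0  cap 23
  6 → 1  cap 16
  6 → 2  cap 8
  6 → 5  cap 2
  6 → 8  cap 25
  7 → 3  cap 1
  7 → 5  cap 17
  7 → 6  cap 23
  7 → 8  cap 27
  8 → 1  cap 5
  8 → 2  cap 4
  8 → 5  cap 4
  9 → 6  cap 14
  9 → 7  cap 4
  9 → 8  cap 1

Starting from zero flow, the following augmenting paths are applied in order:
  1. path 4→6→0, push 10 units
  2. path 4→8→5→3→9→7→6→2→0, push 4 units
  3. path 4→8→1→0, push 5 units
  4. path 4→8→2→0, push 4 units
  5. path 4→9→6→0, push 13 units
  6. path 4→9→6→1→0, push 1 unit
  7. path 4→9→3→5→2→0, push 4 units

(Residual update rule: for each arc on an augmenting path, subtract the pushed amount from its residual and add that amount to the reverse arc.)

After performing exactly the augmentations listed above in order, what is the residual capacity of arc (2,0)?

Residual capacity of (2,0): 15

after path 1 (4→6→0, push 10): res(2,0)=27
after path 2 (4→8→5→3→9→7→6→2→0, push 4): res(2,0)=23
after path 3 (4→8→1→0, push 5): res(2,0)=23
after path 4 (4→8→2→0, push 4): res(2,0)=19
after path 5 (4→9→6→0, push 13): res(2,0)=19
after path 6 (4→9→6→1→0, push 1): res(2,0)=19
after path 7 (4→9→3→5→2→0, push 4): res(2,0)=15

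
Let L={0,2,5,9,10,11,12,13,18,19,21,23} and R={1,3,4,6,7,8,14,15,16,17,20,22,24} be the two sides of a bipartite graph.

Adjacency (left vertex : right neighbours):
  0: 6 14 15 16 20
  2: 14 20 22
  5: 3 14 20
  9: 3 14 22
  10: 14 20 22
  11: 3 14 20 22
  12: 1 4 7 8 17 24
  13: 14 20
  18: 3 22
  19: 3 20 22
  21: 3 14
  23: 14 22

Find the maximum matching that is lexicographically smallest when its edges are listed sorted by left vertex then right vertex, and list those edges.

|M| = 6 (so the lex-smallest maximum matching has 6 edges)
process left vertices in ascending order; for each, take the smallest-labelled available neighbour that still permits 6 edges overall, or leave it unmatched if none does
lex-smallest matching: {0-6, 2-14, 5-3, 9-22, 10-20, 12-1}

Lex-smallest maximum matching: {(0,6), (2,14), (5,3), (9,22), (10,20), (12,1)}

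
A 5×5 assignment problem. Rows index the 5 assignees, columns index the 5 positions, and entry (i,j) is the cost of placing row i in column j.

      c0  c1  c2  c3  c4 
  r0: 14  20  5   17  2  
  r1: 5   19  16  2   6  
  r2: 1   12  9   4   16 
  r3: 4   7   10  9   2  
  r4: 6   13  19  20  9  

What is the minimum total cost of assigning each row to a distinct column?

optimal assignment: row0→col2 (cost 5), row1→col3 (cost 2), row2→col0 (cost 1), row3→col4 (cost 2), row4→col1 (cost 13)
total = 5 + 2 + 1 + 2 + 13 = 23

Minimum assignment cost: 23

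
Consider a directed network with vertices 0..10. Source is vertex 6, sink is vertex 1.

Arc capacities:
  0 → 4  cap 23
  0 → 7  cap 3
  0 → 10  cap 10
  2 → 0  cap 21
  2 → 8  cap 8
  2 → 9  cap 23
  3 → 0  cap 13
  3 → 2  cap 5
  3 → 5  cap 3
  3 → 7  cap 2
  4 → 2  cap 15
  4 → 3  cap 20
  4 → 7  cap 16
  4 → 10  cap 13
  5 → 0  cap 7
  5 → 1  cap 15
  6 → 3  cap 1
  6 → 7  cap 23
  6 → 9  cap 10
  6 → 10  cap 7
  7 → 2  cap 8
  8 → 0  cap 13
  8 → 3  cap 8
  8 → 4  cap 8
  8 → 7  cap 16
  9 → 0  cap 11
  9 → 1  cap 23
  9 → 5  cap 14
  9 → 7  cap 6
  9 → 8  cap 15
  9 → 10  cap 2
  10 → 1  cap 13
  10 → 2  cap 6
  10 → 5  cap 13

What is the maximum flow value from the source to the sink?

Maximum flow value: 26

augment #1: 6→9→1 bottleneck 10, total now 10
augment #2: 6→10→1 bottleneck 7, total now 17
augment #3: 6→3→5→1 bottleneck 1, total now 18
augment #4: 6→7→2→9→1 bottleneck 8, total now 26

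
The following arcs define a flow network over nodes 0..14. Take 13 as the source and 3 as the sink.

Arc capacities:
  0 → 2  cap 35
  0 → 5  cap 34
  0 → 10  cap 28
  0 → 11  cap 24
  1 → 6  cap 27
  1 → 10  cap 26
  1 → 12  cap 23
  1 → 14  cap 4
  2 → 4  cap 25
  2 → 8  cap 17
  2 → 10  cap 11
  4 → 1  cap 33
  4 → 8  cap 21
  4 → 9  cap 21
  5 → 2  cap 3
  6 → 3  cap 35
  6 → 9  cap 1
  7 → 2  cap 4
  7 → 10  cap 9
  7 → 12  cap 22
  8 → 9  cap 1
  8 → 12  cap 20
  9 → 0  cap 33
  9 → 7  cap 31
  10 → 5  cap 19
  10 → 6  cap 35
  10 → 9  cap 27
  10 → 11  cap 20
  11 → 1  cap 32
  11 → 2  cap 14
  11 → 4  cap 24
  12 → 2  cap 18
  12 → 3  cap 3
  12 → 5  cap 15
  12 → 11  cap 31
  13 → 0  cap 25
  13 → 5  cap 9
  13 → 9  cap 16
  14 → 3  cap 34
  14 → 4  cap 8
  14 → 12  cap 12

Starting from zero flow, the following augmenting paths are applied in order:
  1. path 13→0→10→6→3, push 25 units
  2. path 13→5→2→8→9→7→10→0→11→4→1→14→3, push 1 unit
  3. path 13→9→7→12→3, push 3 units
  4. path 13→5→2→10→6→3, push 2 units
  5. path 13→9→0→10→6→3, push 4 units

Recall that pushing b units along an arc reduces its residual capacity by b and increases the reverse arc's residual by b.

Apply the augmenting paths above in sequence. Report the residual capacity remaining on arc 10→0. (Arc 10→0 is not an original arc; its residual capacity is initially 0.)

Residual capacity of (10,0): 28

after path 1 (13→0→10→6→3, push 25): res(10,0)=25
after path 2 (13→5→2→8→9→7→10→0→11→4→1→14→3, push 1): res(10,0)=24
after path 3 (13→9→7→12→3, push 3): res(10,0)=24
after path 4 (13→5→2→10→6→3, push 2): res(10,0)=24
after path 5 (13→9→0→10→6→3, push 4): res(10,0)=28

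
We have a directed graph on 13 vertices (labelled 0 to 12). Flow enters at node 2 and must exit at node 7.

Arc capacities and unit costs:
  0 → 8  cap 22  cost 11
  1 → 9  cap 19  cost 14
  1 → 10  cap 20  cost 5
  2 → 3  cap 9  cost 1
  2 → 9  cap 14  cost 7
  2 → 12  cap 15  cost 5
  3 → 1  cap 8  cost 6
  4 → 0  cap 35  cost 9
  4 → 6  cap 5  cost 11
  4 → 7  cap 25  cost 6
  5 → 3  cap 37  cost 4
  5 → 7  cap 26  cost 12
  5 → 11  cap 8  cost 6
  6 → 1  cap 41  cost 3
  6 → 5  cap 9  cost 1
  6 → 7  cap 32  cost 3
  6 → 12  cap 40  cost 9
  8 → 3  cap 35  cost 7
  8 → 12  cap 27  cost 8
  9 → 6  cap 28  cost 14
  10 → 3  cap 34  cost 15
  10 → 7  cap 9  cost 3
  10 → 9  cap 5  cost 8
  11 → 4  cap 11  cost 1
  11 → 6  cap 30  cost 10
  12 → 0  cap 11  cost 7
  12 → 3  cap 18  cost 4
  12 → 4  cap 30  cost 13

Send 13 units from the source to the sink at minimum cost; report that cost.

shortest-cost path #1: 2→3→1→10→7 push 8 @ unit cost 15 (adds 120)
shortest-cost path #2: 2→12→4→7 push 5 @ unit cost 24 (adds 120)
total cost = 240

Minimum cost for 13 units: 240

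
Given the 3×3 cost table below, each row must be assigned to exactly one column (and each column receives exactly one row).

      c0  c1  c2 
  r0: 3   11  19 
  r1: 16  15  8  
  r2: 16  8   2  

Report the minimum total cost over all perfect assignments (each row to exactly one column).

optimal assignment: row0→col0 (cost 3), row1→col2 (cost 8), row2→col1 (cost 8)
total = 3 + 8 + 8 = 19

Minimum assignment cost: 19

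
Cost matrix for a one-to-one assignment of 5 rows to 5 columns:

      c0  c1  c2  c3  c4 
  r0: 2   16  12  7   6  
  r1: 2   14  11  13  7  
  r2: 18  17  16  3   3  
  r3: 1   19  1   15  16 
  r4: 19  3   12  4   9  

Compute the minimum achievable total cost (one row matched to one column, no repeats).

Minimum assignment cost: 15

optimal assignment: row0→col4 (cost 6), row1→col0 (cost 2), row2→col3 (cost 3), row3→col2 (cost 1), row4→col1 (cost 3)
total = 6 + 2 + 3 + 1 + 3 = 15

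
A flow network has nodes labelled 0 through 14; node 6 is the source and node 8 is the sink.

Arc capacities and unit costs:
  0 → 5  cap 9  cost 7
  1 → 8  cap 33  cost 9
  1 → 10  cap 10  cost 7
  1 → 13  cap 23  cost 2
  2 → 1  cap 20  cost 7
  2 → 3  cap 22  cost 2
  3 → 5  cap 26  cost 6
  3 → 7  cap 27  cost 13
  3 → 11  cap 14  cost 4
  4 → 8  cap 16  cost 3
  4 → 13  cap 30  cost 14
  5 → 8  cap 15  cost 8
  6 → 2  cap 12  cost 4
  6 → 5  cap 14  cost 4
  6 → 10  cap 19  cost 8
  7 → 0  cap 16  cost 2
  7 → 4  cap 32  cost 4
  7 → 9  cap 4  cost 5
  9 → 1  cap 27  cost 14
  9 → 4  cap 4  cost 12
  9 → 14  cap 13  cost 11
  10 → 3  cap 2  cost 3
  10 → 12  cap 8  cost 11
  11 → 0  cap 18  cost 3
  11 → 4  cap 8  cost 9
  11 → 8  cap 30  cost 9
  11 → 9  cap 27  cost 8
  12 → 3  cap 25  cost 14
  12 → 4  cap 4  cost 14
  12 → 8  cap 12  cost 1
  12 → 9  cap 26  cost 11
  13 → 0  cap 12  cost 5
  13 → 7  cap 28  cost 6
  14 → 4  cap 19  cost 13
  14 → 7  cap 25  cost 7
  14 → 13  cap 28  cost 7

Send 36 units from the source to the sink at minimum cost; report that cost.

shortest-cost path #1: 6→5→8 push 14 @ unit cost 12 (adds 168)
shortest-cost path #2: 6→2→3→11→8 push 12 @ unit cost 19 (adds 228)
shortest-cost path #3: 6→10→12→8 push 8 @ unit cost 20 (adds 160)
shortest-cost path #4: 6→10→3→11→8 push 2 @ unit cost 24 (adds 48)
total cost = 604

Minimum cost for 36 units: 604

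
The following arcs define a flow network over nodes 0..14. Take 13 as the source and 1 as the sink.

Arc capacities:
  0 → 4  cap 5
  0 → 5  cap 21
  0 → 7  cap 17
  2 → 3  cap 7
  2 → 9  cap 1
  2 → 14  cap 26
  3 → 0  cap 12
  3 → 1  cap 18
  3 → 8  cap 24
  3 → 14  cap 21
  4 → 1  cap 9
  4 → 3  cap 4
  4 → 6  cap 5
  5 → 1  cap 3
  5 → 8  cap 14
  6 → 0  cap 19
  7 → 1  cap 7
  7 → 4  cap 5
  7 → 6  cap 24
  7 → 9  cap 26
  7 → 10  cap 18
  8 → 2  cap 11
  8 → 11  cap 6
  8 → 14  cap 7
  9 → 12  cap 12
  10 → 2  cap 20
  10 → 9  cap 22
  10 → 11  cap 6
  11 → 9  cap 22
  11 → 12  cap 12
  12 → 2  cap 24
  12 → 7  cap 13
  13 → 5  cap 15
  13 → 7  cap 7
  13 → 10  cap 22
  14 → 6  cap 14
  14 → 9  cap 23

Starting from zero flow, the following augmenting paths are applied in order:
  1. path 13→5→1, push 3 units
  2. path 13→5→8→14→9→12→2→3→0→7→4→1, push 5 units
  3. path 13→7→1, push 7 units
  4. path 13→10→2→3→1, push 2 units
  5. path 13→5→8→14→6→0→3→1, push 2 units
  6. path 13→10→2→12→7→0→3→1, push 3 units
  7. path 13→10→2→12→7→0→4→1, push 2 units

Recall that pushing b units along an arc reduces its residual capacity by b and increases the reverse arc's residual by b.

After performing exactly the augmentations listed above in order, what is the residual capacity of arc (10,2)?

after path 1 (13→5→1, push 3): res(10,2)=20
after path 2 (13→5→8→14→9→12→2→3→0→7→4→1, push 5): res(10,2)=20
after path 3 (13→7→1, push 7): res(10,2)=20
after path 4 (13→10→2→3→1, push 2): res(10,2)=18
after path 5 (13→5→8→14→6→0→3→1, push 2): res(10,2)=18
after path 6 (13→10→2→12→7→0→3→1, push 3): res(10,2)=15
after path 7 (13→10→2→12→7→0→4→1, push 2): res(10,2)=13

Residual capacity of (10,2): 13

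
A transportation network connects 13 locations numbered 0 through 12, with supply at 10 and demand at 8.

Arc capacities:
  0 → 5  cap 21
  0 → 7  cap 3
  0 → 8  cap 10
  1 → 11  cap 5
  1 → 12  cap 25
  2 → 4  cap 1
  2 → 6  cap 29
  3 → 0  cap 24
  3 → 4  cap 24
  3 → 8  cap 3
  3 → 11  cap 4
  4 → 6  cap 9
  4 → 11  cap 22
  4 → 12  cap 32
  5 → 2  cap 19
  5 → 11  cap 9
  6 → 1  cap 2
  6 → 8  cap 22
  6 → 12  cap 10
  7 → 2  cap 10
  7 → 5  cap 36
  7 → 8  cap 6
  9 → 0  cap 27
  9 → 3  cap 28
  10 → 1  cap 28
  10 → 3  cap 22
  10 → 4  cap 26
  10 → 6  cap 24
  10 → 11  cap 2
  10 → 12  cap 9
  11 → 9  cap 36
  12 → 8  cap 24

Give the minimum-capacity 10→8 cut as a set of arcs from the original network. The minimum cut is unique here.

augment #1: 10→3→8 push 3
augment #2: 10→6→8 push 22
augment #3: 10→12→8 push 9
augment #4: 10→1→12→8 push 15
augment #5: 10→3→0→8 push 10
augment #6: 10→3→0→7→8 push 3
max flow = 62; residual-reachable set from 10 gives S-side
cut edges (S→T): {(0,7), (0,8), (3,8), (6,8), (12,8)} total cap 62

Min-cut arcs: {(0,7), (0,8), (3,8), (6,8), (12,8)} (total capacity 62)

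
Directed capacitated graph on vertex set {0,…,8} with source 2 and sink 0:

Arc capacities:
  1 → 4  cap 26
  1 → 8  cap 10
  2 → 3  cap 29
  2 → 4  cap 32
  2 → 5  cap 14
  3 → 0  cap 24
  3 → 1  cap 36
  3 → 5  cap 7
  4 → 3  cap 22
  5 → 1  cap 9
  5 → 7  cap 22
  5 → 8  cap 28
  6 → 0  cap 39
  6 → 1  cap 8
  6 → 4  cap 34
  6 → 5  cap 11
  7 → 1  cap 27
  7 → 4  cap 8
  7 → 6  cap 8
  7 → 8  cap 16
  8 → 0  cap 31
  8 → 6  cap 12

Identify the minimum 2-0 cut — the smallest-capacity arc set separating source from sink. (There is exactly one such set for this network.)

Min-cut arcs: {(1,8), (2,5), (3,0), (3,5)} (total capacity 55)

augment #1: 2→3→0 push 24
augment #2: 2→5→8→0 push 14
augment #3: 2→3→1→8→0 push 5
augment #4: 2→4→3→1→8→0 push 5
augment #5: 2→4→3→5→8→0 push 7
max flow = 55; residual-reachable set from 2 gives S-side
cut edges (S→T): {(1,8), (2,5), (3,0), (3,5)} total cap 55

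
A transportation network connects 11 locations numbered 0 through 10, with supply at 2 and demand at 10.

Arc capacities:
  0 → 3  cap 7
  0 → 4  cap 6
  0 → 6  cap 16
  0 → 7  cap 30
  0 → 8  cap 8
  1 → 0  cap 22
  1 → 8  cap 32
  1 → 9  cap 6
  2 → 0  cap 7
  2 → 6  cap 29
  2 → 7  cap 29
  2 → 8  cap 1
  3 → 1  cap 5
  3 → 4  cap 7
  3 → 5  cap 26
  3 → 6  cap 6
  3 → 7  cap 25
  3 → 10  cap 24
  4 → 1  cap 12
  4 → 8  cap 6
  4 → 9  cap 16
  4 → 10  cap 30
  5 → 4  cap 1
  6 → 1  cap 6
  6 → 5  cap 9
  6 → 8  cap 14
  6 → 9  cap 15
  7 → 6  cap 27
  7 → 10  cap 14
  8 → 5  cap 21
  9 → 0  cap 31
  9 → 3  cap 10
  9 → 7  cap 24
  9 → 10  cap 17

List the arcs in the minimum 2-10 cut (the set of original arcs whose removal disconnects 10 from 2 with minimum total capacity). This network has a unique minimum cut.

Min-cut arcs: {(2,0), (5,4), (6,1), (6,9), (7,10)} (total capacity 43)

augment #1: 2→7→10 push 14
augment #2: 2→0→3→10 push 7
augment #3: 2→6→9→10 push 15
augment #4: 2→6→1→9→10 push 2
augment #5: 2→6→5→4→10 push 1
augment #6: 2→6→1→0→4→10 push 4
max flow = 43; residual-reachable set from 2 gives S-side
cut edges (S→T): {(2,0), (5,4), (6,1), (6,9), (7,10)} total cap 43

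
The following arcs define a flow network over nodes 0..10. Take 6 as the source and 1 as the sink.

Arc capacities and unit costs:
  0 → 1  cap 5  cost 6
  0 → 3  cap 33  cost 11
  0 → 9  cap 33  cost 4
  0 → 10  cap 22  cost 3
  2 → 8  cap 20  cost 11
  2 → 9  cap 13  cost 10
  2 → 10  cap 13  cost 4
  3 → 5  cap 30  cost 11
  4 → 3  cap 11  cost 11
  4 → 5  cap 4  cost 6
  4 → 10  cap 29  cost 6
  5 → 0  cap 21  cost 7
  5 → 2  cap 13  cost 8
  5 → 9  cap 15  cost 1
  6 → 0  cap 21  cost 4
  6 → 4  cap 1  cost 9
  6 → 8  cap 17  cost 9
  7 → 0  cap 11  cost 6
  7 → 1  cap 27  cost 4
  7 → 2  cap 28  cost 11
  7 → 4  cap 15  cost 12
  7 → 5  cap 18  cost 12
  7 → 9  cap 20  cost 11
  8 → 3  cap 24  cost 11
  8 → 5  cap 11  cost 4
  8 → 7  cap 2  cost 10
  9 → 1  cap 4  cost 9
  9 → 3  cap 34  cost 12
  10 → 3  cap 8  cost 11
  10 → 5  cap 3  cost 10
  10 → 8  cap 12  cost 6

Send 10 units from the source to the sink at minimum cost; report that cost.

Minimum cost for 10 units: 141

shortest-cost path #1: 6→0→1 push 5 @ unit cost 10 (adds 50)
shortest-cost path #2: 6→0→9→1 push 4 @ unit cost 17 (adds 68)
shortest-cost path #3: 6→8→7→1 push 1 @ unit cost 23 (adds 23)
total cost = 141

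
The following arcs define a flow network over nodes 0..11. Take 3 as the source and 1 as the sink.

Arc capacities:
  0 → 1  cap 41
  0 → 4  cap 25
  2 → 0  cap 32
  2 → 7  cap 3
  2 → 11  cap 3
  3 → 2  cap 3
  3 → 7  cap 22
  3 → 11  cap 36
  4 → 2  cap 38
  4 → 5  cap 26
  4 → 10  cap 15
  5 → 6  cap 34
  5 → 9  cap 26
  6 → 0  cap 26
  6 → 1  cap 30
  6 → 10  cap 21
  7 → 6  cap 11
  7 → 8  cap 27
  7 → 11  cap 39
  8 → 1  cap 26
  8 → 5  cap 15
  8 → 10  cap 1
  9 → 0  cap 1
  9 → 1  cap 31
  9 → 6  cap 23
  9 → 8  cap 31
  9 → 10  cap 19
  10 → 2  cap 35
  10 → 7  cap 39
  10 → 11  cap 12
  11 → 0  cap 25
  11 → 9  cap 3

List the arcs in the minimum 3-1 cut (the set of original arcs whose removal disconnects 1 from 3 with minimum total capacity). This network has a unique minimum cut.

Min-cut arcs: {(3,2), (3,7), (11,0), (11,9)} (total capacity 53)

augment #1: 3→2→0→1 push 3
augment #2: 3→7→6→1 push 11
augment #3: 3→7→8→1 push 11
augment #4: 3→11→0→1 push 25
augment #5: 3→11→9→1 push 3
max flow = 53; residual-reachable set from 3 gives S-side
cut edges (S→T): {(3,2), (3,7), (11,0), (11,9)} total cap 53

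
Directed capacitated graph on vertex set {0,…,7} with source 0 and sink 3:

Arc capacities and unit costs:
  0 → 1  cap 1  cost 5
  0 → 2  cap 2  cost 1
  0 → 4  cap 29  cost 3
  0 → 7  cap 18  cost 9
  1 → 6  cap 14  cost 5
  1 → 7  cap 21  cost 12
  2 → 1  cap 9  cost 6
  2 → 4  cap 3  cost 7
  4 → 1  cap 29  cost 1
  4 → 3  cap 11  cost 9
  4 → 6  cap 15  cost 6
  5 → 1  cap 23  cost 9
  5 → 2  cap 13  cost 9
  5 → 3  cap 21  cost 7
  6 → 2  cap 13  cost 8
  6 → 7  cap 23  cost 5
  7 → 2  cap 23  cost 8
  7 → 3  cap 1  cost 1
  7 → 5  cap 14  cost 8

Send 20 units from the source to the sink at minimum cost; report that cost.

shortest-cost path #1: 0→7→3 push 1 @ unit cost 10 (adds 10)
shortest-cost path #2: 0→4→3 push 11 @ unit cost 12 (adds 132)
shortest-cost path #3: 0→7→5→3 push 8 @ unit cost 24 (adds 192)
total cost = 334

Minimum cost for 20 units: 334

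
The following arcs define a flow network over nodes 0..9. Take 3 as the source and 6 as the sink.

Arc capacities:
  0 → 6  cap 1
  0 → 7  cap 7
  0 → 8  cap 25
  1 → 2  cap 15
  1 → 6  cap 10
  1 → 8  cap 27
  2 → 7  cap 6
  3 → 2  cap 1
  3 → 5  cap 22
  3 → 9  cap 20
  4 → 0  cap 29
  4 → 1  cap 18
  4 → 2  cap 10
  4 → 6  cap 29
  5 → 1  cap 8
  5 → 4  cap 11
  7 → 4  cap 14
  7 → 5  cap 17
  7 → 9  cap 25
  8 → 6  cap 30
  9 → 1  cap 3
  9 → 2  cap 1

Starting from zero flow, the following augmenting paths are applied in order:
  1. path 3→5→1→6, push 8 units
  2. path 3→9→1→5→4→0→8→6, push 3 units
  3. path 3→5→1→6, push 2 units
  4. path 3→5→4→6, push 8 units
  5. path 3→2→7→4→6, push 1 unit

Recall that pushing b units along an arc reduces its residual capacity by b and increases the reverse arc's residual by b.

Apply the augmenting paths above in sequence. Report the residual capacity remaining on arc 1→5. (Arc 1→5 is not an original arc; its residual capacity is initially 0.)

Residual capacity of (1,5): 7

after path 1 (3→5→1→6, push 8): res(1,5)=8
after path 2 (3→9→1→5→4→0→8→6, push 3): res(1,5)=5
after path 3 (3→5→1→6, push 2): res(1,5)=7
after path 4 (3→5→4→6, push 8): res(1,5)=7
after path 5 (3→2→7→4→6, push 1): res(1,5)=7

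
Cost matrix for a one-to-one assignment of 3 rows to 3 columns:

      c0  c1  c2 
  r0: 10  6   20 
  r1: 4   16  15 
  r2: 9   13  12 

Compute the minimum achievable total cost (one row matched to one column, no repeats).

Minimum assignment cost: 22

optimal assignment: row0→col1 (cost 6), row1→col0 (cost 4), row2→col2 (cost 12)
total = 6 + 4 + 12 = 22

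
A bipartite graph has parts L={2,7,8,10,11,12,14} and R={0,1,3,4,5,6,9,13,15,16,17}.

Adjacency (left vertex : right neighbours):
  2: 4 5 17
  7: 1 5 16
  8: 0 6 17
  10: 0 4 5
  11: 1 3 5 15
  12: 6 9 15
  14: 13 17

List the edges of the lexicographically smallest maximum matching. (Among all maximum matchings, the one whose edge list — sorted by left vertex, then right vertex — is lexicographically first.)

Lex-smallest maximum matching: {(2,4), (7,1), (8,0), (10,5), (11,3), (12,6), (14,13)}

|M| = 7 (so the lex-smallest maximum matching has 7 edges)
process left vertices in ascending order; for each, take the smallest-labelled available neighbour that still permits 7 edges overall, or leave it unmatched if none does
lex-smallest matching: {2-4, 7-1, 8-0, 10-5, 11-3, 12-6, 14-13}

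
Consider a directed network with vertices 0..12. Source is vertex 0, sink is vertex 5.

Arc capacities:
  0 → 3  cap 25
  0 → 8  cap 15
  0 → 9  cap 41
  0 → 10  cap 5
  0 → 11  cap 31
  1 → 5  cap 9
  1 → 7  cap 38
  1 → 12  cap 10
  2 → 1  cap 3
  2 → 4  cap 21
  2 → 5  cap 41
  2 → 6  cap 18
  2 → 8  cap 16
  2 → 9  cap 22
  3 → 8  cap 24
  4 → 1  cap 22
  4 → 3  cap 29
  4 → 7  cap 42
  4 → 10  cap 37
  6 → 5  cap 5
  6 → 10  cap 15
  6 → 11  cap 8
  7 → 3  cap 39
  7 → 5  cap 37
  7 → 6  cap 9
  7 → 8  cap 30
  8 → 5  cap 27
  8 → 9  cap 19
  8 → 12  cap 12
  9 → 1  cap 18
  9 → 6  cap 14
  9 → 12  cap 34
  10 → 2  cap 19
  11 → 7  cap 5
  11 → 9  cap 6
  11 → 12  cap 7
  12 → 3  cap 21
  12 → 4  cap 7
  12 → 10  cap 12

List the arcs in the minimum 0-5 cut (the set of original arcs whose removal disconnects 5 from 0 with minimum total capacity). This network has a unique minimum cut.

augment #1: 0→8→5 push 15
augment #2: 0→3→8→5 push 12
augment #3: 0→9→1→5 push 9
augment #4: 0→9→6→5 push 5
augment #5: 0→10→2→5 push 5
augment #6: 0→11→7→5 push 5
augment #7: 0→9→1→7→5 push 9
augment #8: 0→9→6→10→2→5 push 9
augment #9: 0→9→12→4→7→5 push 7
augment #10: 0→9→12→10→2→5 push 2
augment #11: 0→11→12→10→2→5 push 3
max flow = 81; residual-reachable set from 0 gives S-side
cut edges (S→T): {(6,5), (8,5), (9,1), (10,2), (11,7), (12,4)} total cap 81

Min-cut arcs: {(6,5), (8,5), (9,1), (10,2), (11,7), (12,4)} (total capacity 81)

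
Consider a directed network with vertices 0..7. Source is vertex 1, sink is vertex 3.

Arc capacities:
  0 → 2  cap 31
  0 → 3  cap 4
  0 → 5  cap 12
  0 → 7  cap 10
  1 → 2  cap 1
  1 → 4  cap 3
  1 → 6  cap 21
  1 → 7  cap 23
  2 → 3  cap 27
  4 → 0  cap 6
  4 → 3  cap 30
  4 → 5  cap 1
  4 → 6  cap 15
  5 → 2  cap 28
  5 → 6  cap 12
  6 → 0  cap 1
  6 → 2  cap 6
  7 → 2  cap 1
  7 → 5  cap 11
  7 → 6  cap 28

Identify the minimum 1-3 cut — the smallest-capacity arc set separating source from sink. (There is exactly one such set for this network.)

Min-cut arcs: {(1,2), (1,4), (6,0), (6,2), (7,2), (7,5)} (total capacity 23)

augment #1: 1→2→3 push 1
augment #2: 1→4→3 push 3
augment #3: 1→6→0→3 push 1
augment #4: 1→6→2→3 push 6
augment #5: 1→7→2→3 push 1
augment #6: 1→7→5→2→3 push 11
max flow = 23; residual-reachable set from 1 gives S-side
cut edges (S→T): {(1,2), (1,4), (6,0), (6,2), (7,2), (7,5)} total cap 23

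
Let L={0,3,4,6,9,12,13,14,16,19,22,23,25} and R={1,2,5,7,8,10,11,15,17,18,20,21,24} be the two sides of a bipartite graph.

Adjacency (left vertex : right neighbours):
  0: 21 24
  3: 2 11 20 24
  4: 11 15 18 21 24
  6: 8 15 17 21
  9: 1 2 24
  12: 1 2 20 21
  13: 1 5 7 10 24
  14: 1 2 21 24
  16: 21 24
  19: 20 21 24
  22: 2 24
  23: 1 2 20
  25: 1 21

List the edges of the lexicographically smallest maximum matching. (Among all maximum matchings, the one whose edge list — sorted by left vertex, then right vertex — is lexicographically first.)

|M| = 9 (so the lex-smallest maximum matching has 9 edges)
process left vertices in ascending order; for each, take the smallest-labelled available neighbour that still permits 9 edges overall, or leave it unmatched if none does
lex-smallest matching: {0-21, 3-11, 4-15, 6-8, 9-1, 12-2, 13-5, 14-24, 19-20}

Lex-smallest maximum matching: {(0,21), (3,11), (4,15), (6,8), (9,1), (12,2), (13,5), (14,24), (19,20)}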